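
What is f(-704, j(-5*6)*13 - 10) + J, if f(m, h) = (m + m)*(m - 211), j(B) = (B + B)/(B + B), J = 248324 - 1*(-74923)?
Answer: 1611567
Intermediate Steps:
J = 323247 (J = 248324 + 74923 = 323247)
j(B) = 1 (j(B) = (2*B)/((2*B)) = (2*B)*(1/(2*B)) = 1)
f(m, h) = 2*m*(-211 + m) (f(m, h) = (2*m)*(-211 + m) = 2*m*(-211 + m))
f(-704, j(-5*6)*13 - 10) + J = 2*(-704)*(-211 - 704) + 323247 = 2*(-704)*(-915) + 323247 = 1288320 + 323247 = 1611567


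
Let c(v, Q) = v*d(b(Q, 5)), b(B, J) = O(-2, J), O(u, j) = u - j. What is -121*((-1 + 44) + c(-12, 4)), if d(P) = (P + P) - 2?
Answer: -28435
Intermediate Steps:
b(B, J) = -2 - J
d(P) = -2 + 2*P (d(P) = 2*P - 2 = -2 + 2*P)
c(v, Q) = -16*v (c(v, Q) = v*(-2 + 2*(-2 - 1*5)) = v*(-2 + 2*(-2 - 5)) = v*(-2 + 2*(-7)) = v*(-2 - 14) = v*(-16) = -16*v)
-121*((-1 + 44) + c(-12, 4)) = -121*((-1 + 44) - 16*(-12)) = -121*(43 + 192) = -121*235 = -28435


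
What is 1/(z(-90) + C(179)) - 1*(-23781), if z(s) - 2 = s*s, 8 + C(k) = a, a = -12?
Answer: 192198043/8082 ≈ 23781.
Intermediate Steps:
C(k) = -20 (C(k) = -8 - 12 = -20)
z(s) = 2 + s² (z(s) = 2 + s*s = 2 + s²)
1/(z(-90) + C(179)) - 1*(-23781) = 1/((2 + (-90)²) - 20) - 1*(-23781) = 1/((2 + 8100) - 20) + 23781 = 1/(8102 - 20) + 23781 = 1/8082 + 23781 = 192198043/8082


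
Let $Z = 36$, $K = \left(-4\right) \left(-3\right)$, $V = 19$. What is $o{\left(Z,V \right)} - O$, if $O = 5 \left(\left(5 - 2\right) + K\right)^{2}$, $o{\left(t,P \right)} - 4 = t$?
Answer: $-1085$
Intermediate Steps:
$K = 12$
$o{\left(t,P \right)} = 4 + t$
$O = 1125$ ($O = 5 \left(\left(5 - 2\right) + 12\right)^{2} = 5 \left(3 + 12\right)^{2} = 5 \cdot 15^{2} = 5 \cdot 225 = 1125$)
$o{\left(Z,V \right)} - O = \left(4 + 36\right) - 1125 = 40 - 1125 = -1085$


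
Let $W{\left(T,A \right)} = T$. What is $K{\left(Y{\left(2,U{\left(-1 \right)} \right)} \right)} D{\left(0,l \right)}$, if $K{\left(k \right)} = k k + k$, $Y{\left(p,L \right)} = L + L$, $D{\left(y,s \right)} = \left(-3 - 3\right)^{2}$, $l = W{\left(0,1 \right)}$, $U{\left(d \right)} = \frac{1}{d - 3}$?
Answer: $-9$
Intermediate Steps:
$U{\left(d \right)} = \frac{1}{-3 + d}$
$l = 0$
$D{\left(y,s \right)} = 36$ ($D{\left(y,s \right)} = \left(-6\right)^{2} = 36$)
$Y{\left(p,L \right)} = 2 L$
$K{\left(k \right)} = k + k^{2}$ ($K{\left(k \right)} = k^{2} + k = k + k^{2}$)
$K{\left(Y{\left(2,U{\left(-1 \right)} \right)} \right)} D{\left(0,l \right)} = \frac{2}{-3 - 1} \left(1 + \frac{2}{-3 - 1}\right) 36 = \frac{2}{-4} \left(1 + \frac{2}{-4}\right) 36 = 2 \left(- \frac{1}{4}\right) \left(1 + 2 \left(- \frac{1}{4}\right)\right) 36 = - \frac{1 - \frac{1}{2}}{2} \cdot 36 = \left(- \frac{1}{2}\right) \frac{1}{2} \cdot 36 = \left(- \frac{1}{4}\right) 36 = -9$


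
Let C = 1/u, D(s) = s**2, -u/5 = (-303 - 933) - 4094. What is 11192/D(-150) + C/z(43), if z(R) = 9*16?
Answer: 15907571/31980000 ≈ 0.49742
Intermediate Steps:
z(R) = 144
u = 26650 (u = -5*((-303 - 933) - 4094) = -5*(-1236 - 4094) = -5*(-5330) = 26650)
C = 1/26650 ≈ 3.7523e-5
11192/D(-150) + C/z(43) = 11192/((-150)**2) + (1/26650)/144 = 11192/22500 + (1/26650)*(1/144) = 11192*(1/22500) + 1/3837600 = 2798/5625 + 1/3837600 = 15907571/31980000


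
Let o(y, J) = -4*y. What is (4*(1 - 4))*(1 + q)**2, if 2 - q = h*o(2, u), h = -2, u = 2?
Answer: -2028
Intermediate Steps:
q = -14 (q = 2 - (-2)*(-4*2) = 2 - (-2)*(-8) = 2 - 1*16 = 2 - 16 = -14)
(4*(1 - 4))*(1 + q)**2 = (4*(1 - 4))*(1 - 14)**2 = (4*(-3))*(-13)**2 = -12*169 = -2028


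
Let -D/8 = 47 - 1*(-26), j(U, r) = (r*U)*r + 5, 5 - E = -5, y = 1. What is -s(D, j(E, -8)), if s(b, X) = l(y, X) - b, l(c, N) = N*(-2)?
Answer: 706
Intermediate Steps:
E = 10 (E = 5 - 1*(-5) = 5 + 5 = 10)
j(U, r) = 5 + U*r**2 (j(U, r) = (U*r)*r + 5 = U*r**2 + 5 = 5 + U*r**2)
l(c, N) = -2*N
D = -584 (D = -8*(47 - 1*(-26)) = -8*(47 + 26) = -8*73 = -584)
s(b, X) = -b - 2*X (s(b, X) = -2*X - b = -b - 2*X)
-s(D, j(E, -8)) = -(-1*(-584) - 2*(5 + 10*(-8)**2)) = -(584 - 2*(5 + 10*64)) = -(584 - 2*(5 + 640)) = -(584 - 2*645) = -(584 - 1290) = -1*(-706) = 706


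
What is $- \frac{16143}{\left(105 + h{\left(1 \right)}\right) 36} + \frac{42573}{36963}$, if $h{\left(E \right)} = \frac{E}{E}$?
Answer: $- \frac{16082783}{5224104} \approx -3.0786$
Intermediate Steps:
$h{\left(E \right)} = 1$
$- \frac{16143}{\left(105 + h{\left(1 \right)}\right) 36} + \frac{42573}{36963} = - \frac{16143}{\left(105 + 1\right) 36} + \frac{42573}{36963} = - \frac{16143}{106 \cdot 36} + 42573 \cdot \frac{1}{36963} = - \frac{16143}{3816} + \frac{14191}{12321} = \left(-16143\right) \frac{1}{3816} + \frac{14191}{12321} = - \frac{5381}{1272} + \frac{14191}{12321} = - \frac{16082783}{5224104}$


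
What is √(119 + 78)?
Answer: √197 ≈ 14.036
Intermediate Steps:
√(119 + 78) = √197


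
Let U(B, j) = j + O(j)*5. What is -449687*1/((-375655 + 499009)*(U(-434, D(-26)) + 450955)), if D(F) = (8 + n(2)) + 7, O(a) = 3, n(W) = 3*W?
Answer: -64241/7947363402 ≈ -8.0833e-6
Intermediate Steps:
D(F) = 21 (D(F) = (8 + 3*2) + 7 = (8 + 6) + 7 = 14 + 7 = 21)
U(B, j) = 15 + j (U(B, j) = j + 3*5 = j + 15 = 15 + j)
-449687*1/((-375655 + 499009)*(U(-434, D(-26)) + 450955)) = -449687*1/((-375655 + 499009)*((15 + 21) + 450955)) = -449687*1/(123354*(36 + 450955)) = -449687/(123354*450991) = -449687/55631543814 = -449687*1/55631543814 = -64241/7947363402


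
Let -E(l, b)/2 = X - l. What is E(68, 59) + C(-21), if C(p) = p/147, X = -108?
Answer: 2463/7 ≈ 351.86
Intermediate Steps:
C(p) = p/147 (C(p) = p*(1/147) = p/147)
E(l, b) = 216 + 2*l (E(l, b) = -2*(-108 - l) = 216 + 2*l)
E(68, 59) + C(-21) = (216 + 2*68) + (1/147)*(-21) = (216 + 136) - ⅐ = 352 - ⅐ = 2463/7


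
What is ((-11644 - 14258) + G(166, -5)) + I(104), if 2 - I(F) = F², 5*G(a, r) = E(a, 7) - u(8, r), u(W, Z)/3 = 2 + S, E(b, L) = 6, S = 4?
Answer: -183592/5 ≈ -36718.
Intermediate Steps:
u(W, Z) = 18 (u(W, Z) = 3*(2 + 4) = 3*6 = 18)
G(a, r) = -12/5 (G(a, r) = (6 - 1*18)/5 = (6 - 18)/5 = (⅕)*(-12) = -12/5)
I(F) = 2 - F²
((-11644 - 14258) + G(166, -5)) + I(104) = ((-11644 - 14258) - 12/5) + (2 - 1*104²) = (-25902 - 12/5) + (2 - 1*10816) = -129522/5 + (2 - 10816) = -129522/5 - 10814 = -183592/5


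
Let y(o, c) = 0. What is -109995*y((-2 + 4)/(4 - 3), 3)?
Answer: 0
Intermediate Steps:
-109995*y((-2 + 4)/(4 - 3), 3) = -109995*0 = 0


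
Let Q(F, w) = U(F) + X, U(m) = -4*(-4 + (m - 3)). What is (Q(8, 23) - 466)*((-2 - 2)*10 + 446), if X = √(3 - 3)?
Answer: -190820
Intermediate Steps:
U(m) = 28 - 4*m (U(m) = -4*(-4 + (-3 + m)) = -4*(-7 + m) = 28 - 4*m)
X = 0 (X = √0 = 0)
Q(F, w) = 28 - 4*F (Q(F, w) = (28 - 4*F) + 0 = 28 - 4*F)
(Q(8, 23) - 466)*((-2 - 2)*10 + 446) = ((28 - 4*8) - 466)*((-2 - 2)*10 + 446) = ((28 - 32) - 466)*(-4*10 + 446) = (-4 - 466)*(-40 + 446) = -470*406 = -190820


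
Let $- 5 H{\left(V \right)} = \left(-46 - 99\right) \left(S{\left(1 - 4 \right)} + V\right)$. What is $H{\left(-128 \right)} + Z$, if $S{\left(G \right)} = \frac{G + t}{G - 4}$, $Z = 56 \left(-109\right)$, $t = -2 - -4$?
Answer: $- \frac{68683}{7} \approx -9811.9$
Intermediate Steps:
$t = 2$ ($t = -2 + 4 = 2$)
$Z = -6104$
$S{\left(G \right)} = \frac{2 + G}{-4 + G}$ ($S{\left(G \right)} = \frac{G + 2}{G - 4} = \frac{2 + G}{-4 + G}$)
$H{\left(V \right)} = \frac{29}{7} + 29 V$ ($H{\left(V \right)} = - \frac{\left(-46 - 99\right) \left(\frac{2 + \left(1 - 4\right)}{-4 + \left(1 - 4\right)} + V\right)}{5} = - \frac{\left(-145\right) \left(\frac{2 - 3}{-4 - 3} + V\right)}{5} = - \frac{\left(-145\right) \left(\frac{1}{-7} \left(-1\right) + V\right)}{5} = - \frac{\left(-145\right) \left(\left(- \frac{1}{7}\right) \left(-1\right) + V\right)}{5} = - \frac{\left(-145\right) \left(\frac{1}{7} + V\right)}{5} = - \frac{- \frac{145}{7} - 145 V}{5} = \frac{29}{7} + 29 V$)
$H{\left(-128 \right)} + Z = \left(\frac{29}{7} + 29 \left(-128\right)\right) - 6104 = \left(\frac{29}{7} - 3712\right) - 6104 = - \frac{25955}{7} - 6104 = - \frac{68683}{7}$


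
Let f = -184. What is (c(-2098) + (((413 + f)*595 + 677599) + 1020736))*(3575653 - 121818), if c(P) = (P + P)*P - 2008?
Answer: 36734263754650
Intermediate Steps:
c(P) = -2008 + 2*P**2 (c(P) = (2*P)*P - 2008 = 2*P**2 - 2008 = -2008 + 2*P**2)
(c(-2098) + (((413 + f)*595 + 677599) + 1020736))*(3575653 - 121818) = ((-2008 + 2*(-2098)**2) + (((413 - 184)*595 + 677599) + 1020736))*(3575653 - 121818) = ((-2008 + 2*4401604) + ((229*595 + 677599) + 1020736))*3453835 = ((-2008 + 8803208) + ((136255 + 677599) + 1020736))*3453835 = (8801200 + (813854 + 1020736))*3453835 = (8801200 + 1834590)*3453835 = 10635790*3453835 = 36734263754650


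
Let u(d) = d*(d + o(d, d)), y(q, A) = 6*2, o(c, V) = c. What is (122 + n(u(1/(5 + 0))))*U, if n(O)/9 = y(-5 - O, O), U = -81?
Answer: -18630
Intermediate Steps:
y(q, A) = 12
u(d) = 2*d² (u(d) = d*(d + d) = d*(2*d) = 2*d²)
n(O) = 108 (n(O) = 9*12 = 108)
(122 + n(u(1/(5 + 0))))*U = (122 + 108)*(-81) = 230*(-81) = -18630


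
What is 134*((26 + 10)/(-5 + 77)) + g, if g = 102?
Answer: 169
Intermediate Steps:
134*((26 + 10)/(-5 + 77)) + g = 134*((26 + 10)/(-5 + 77)) + 102 = 134*(36/72) + 102 = 134*(36*(1/72)) + 102 = 134*(1/2) + 102 = 67 + 102 = 169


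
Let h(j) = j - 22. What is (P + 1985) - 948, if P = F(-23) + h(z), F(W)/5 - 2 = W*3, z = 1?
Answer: 681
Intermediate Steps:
h(j) = -22 + j
F(W) = 10 + 15*W (F(W) = 10 + 5*(W*3) = 10 + 5*(3*W) = 10 + 15*W)
P = -356 (P = (10 + 15*(-23)) + (-22 + 1) = (10 - 345) - 21 = -335 - 21 = -356)
(P + 1985) - 948 = (-356 + 1985) - 948 = 1629 - 948 = 681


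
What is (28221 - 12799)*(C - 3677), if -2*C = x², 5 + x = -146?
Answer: -232525205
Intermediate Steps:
x = -151 (x = -5 - 146 = -151)
C = -22801/2 (C = -½*(-151)² = -½*22801 = -22801/2 ≈ -11401.)
(28221 - 12799)*(C - 3677) = (28221 - 12799)*(-22801/2 - 3677) = 15422*(-30155/2) = -232525205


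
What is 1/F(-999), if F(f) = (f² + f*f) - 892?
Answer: 1/1995110 ≈ 5.0123e-7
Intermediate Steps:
F(f) = -892 + 2*f² (F(f) = (f² + f²) - 892 = 2*f² - 892 = -892 + 2*f²)
1/F(-999) = 1/(-892 + 2*(-999)²) = 1/(-892 + 2*998001) = 1/(-892 + 1996002) = 1/1995110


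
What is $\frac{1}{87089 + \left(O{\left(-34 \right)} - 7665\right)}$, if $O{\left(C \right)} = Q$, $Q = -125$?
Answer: $\frac{1}{79299} \approx 1.2611 \cdot 10^{-5}$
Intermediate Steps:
$O{\left(C \right)} = -125$
$\frac{1}{87089 + \left(O{\left(-34 \right)} - 7665\right)} = \frac{1}{87089 - 7790} = \frac{1}{79299}$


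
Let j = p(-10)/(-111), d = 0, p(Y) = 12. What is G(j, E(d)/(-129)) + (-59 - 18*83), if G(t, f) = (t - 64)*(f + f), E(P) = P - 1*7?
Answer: -7445677/4773 ≈ -1560.0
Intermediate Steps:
E(P) = -7 + P (E(P) = P - 7 = -7 + P)
j = -4/37 (j = 12/(-111) = 12*(-1/111) = -4/37 ≈ -0.10811)
G(t, f) = 2*f*(-64 + t) (G(t, f) = (-64 + t)*(2*f) = 2*f*(-64 + t))
G(j, E(d)/(-129)) + (-59 - 18*83) = 2*((-7 + 0)/(-129))*(-64 - 4/37) + (-59 - 18*83) = 2*(-7*(-1/129))*(-2372/37) + (-59 - 1494) = 2*(7/129)*(-2372/37) - 1553 = -33208/4773 - 1553 = -7445677/4773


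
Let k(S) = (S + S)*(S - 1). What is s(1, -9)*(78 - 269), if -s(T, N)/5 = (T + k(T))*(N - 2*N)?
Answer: 8595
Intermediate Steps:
k(S) = 2*S*(-1 + S) (k(S) = (2*S)*(-1 + S) = 2*S*(-1 + S))
s(T, N) = 5*N*(T + 2*T*(-1 + T)) (s(T, N) = -5*(T + 2*T*(-1 + T))*(N - 2*N) = -5*(T + 2*T*(-1 + T))*(-N) = -(-5)*N*(T + 2*T*(-1 + T)) = 5*N*(T + 2*T*(-1 + T)))
s(1, -9)*(78 - 269) = (5*(-9)*1*(-1 + 2*1))*(78 - 269) = (5*(-9)*1*(-1 + 2))*(-191) = (5*(-9)*1*1)*(-191) = -45*(-191) = 8595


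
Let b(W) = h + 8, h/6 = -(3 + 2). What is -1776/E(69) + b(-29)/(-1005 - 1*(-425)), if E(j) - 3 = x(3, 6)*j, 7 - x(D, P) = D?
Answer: -170657/26970 ≈ -6.3277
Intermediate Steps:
h = -30 (h = 6*(-(3 + 2)) = 6*(-1*5) = 6*(-5) = -30)
x(D, P) = 7 - D
E(j) = 3 + 4*j (E(j) = 3 + (7 - 1*3)*j = 3 + (7 - 3)*j = 3 + 4*j)
b(W) = -22 (b(W) = -30 + 8 = -22)
-1776/E(69) + b(-29)/(-1005 - 1*(-425)) = -1776/(3 + 4*69) - 22/(-1005 - 1*(-425)) = -1776/(3 + 276) - 22/(-1005 + 425) = -1776/279 - 22/(-580) = -1776*1/279 - 22*(-1/580) = -592/93 + 11/290 = -170657/26970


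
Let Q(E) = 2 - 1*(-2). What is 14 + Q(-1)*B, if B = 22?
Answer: 102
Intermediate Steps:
Q(E) = 4 (Q(E) = 2 + 2 = 4)
14 + Q(-1)*B = 14 + 4*22 = 14 + 88 = 102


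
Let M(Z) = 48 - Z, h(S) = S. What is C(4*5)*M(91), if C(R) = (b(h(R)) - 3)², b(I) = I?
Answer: -12427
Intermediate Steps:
C(R) = (-3 + R)² (C(R) = (R - 3)² = (-3 + R)²)
C(4*5)*M(91) = (-3 + 4*5)²*(48 - 1*91) = (-3 + 20)²*(48 - 91) = 17²*(-43) = 289*(-43) = -12427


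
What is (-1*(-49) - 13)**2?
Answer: 1296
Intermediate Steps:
(-1*(-49) - 13)**2 = (49 - 13)**2 = 36**2 = 1296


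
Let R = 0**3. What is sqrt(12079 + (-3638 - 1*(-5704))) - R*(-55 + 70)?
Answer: sqrt(14145) ≈ 118.93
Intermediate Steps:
R = 0
sqrt(12079 + (-3638 - 1*(-5704))) - R*(-55 + 70) = sqrt(12079 + (-3638 - 1*(-5704))) - 0*(-55 + 70) = sqrt(12079 + (-3638 + 5704)) - 0*15 = sqrt(12079 + 2066) - 1*0 = sqrt(14145) + 0 = sqrt(14145)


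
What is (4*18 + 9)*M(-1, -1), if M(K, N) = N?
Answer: -81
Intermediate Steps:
(4*18 + 9)*M(-1, -1) = (4*18 + 9)*(-1) = (72 + 9)*(-1) = 81*(-1) = -81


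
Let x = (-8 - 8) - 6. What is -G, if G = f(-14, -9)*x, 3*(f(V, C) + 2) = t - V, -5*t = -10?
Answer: 220/3 ≈ 73.333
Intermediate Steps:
t = 2 (t = -⅕*(-10) = 2)
x = -22 (x = -16 - 6 = -22)
f(V, C) = -4/3 - V/3 (f(V, C) = -2 + (2 - V)/3 = -2 + (⅔ - V/3) = -4/3 - V/3)
G = -220/3 (G = (-4/3 - ⅓*(-14))*(-22) = (-4/3 + 14/3)*(-22) = (10/3)*(-22) = -220/3 ≈ -73.333)
-G = -1*(-220/3) = 220/3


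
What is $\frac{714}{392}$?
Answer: $\frac{51}{28} \approx 1.8214$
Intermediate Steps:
$\frac{714}{392} = 714 \cdot \frac{1}{392} = \frac{51}{28}$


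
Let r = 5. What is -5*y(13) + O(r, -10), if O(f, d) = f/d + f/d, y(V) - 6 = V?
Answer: -96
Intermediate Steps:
y(V) = 6 + V
O(f, d) = 2*f/d
-5*y(13) + O(r, -10) = -5*(6 + 13) + 2*5/(-10) = -5*19 + 2*5*(-⅒) = -95 - 1 = -96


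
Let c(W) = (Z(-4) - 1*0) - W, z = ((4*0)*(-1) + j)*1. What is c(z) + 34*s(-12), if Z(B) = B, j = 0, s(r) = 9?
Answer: 302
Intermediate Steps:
z = 0 (z = ((4*0)*(-1) + 0)*1 = (0*(-1) + 0)*1 = (0 + 0)*1 = 0*1 = 0)
c(W) = -4 - W (c(W) = (-4 - 1*0) - W = (-4 + 0) - W = -4 - W)
c(z) + 34*s(-12) = (-4 - 1*0) + 34*9 = (-4 + 0) + 306 = -4 + 306 = 302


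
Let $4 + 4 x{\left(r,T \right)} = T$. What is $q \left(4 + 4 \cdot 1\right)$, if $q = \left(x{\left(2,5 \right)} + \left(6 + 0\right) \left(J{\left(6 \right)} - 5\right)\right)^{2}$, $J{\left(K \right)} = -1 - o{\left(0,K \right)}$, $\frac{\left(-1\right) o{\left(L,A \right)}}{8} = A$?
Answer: $\frac{1018081}{2} \approx 5.0904 \cdot 10^{5}$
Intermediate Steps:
$o{\left(L,A \right)} = - 8 A$
$x{\left(r,T \right)} = -1 + \frac{T}{4}$
$J{\left(K \right)} = -1 + 8 K$ ($J{\left(K \right)} = -1 - - 8 K = -1 + 8 K$)
$q = \frac{1018081}{16}$ ($q = \left(\left(-1 + \frac{1}{4} \cdot 5\right) + \left(6 + 0\right) \left(\left(-1 + 8 \cdot 6\right) - 5\right)\right)^{2} = \left(\left(-1 + \frac{5}{4}\right) + 6 \left(\left(-1 + 48\right) - 5\right)\right)^{2} = \left(\frac{1}{4} + 6 \left(47 - 5\right)\right)^{2} = \left(\frac{1}{4} + 6 \cdot 42\right)^{2} = \left(\frac{1}{4} + 252\right)^{2} = \left(\frac{1009}{4}\right)^{2} = \frac{1018081}{16} \approx 63630.0$)
$q \left(4 + 4 \cdot 1\right) = \frac{1018081 \left(4 + 4 \cdot 1\right)}{16} = \frac{1018081 \left(4 + 4\right)}{16} = \frac{1018081}{16} \cdot 8 = \frac{1018081}{2}$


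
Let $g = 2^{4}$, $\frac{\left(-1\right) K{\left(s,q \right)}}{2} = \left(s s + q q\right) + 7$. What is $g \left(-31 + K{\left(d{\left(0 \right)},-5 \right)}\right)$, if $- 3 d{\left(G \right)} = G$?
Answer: $-1520$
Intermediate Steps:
$d{\left(G \right)} = - \frac{G}{3}$
$K{\left(s,q \right)} = -14 - 2 q^{2} - 2 s^{2}$ ($K{\left(s,q \right)} = - 2 \left(\left(s s + q q\right) + 7\right) = - 2 \left(\left(s^{2} + q^{2}\right) + 7\right) = - 2 \left(\left(q^{2} + s^{2}\right) + 7\right) = - 2 \left(7 + q^{2} + s^{2}\right) = -14 - 2 q^{2} - 2 s^{2}$)
$g = 16$
$g \left(-31 + K{\left(d{\left(0 \right)},-5 \right)}\right) = 16 \left(-31 - \left(14 + 0 + 50\right)\right) = 16 \left(-31 - \left(64 + 0\right)\right) = 16 \left(-31 - 64\right) = 16 \left(-95\right) = -1520$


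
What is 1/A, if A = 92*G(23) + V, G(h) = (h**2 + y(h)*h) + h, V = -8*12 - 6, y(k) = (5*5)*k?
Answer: 1/1267382 ≈ 7.8903e-7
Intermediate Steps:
y(k) = 25*k
V = -102 (V = -96 - 6 = -102)
G(h) = h + 26*h**2 (G(h) = (h**2 + (25*h)*h) + h = (h**2 + 25*h**2) + h = 26*h**2 + h = h + 26*h**2)
A = 1267382 (A = 92*(23*(1 + 26*23)) - 102 = 92*(23*(1 + 598)) - 102 = 92*(23*599) - 102 = 92*13777 - 102 = 1267484 - 102 = 1267382)
1/A = 1/1267382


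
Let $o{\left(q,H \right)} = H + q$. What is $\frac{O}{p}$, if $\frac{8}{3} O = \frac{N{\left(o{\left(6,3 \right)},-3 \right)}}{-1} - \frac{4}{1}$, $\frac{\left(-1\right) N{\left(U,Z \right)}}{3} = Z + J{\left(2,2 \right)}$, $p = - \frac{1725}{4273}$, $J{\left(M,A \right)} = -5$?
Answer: $\frac{29911}{1150} \approx 26.01$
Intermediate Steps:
$p = - \frac{1725}{4273}$ ($p = \left(-1725\right) \frac{1}{4273} = - \frac{1725}{4273} \approx -0.4037$)
$N{\left(U,Z \right)} = 15 - 3 Z$ ($N{\left(U,Z \right)} = - 3 \left(Z - 5\right) = - 3 \left(-5 + Z\right) = 15 - 3 Z$)
$O = - \frac{21}{2}$ ($O = \frac{3 \left(\frac{15 - -9}{-1} - \frac{4}{1}\right)}{8} = \frac{3 \left(\left(15 + 9\right) \left(-1\right) - 4\right)}{8} = \frac{3 \left(24 \left(-1\right) - 4\right)}{8} = \frac{3 \left(-24 - 4\right)}{8} = \frac{3}{8} \left(-28\right) = - \frac{21}{2} \approx -10.5$)
$\frac{O}{p} = - \frac{21}{2 \left(- \frac{1725}{4273}\right)} = \left(- \frac{21}{2}\right) \left(- \frac{4273}{1725}\right) = \frac{29911}{1150}$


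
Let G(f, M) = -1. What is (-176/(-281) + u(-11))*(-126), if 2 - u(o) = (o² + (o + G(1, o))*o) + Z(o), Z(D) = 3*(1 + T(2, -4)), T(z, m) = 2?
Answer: 9183384/281 ≈ 32681.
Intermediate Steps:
Z(D) = 9 (Z(D) = 3*(1 + 2) = 3*3 = 9)
u(o) = -7 - o² - o*(-1 + o) (u(o) = 2 - ((o² + (o - 1)*o) + 9) = 2 - ((o² + (-1 + o)*o) + 9) = 2 - ((o² + o*(-1 + o)) + 9) = 2 - (9 + o² + o*(-1 + o)) = 2 + (-9 - o² - o*(-1 + o)) = -7 - o² - o*(-1 + o))
(-176/(-281) + u(-11))*(-126) = (-176/(-281) + (-7 - 11 - 2*(-11)²))*(-126) = (-176*(-1/281) + (-7 - 11 - 2*121))*(-126) = (176/281 + (-7 - 11 - 242))*(-126) = (176/281 - 260)*(-126) = -72884/281*(-126) = 9183384/281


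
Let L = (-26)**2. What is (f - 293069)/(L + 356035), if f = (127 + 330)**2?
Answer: -84220/356711 ≈ -0.23610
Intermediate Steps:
L = 676
f = 208849 (f = 457**2 = 208849)
(f - 293069)/(L + 356035) = (208849 - 293069)/(676 + 356035) = -84220/356711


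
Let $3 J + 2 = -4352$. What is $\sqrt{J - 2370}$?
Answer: $\frac{2 i \sqrt{8598}}{3} \approx 61.817 i$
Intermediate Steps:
$J = - \frac{4354}{3}$ ($J = - \frac{2}{3} + \frac{1}{3} \left(-4352\right) = - \frac{2}{3} - \frac{4352}{3} = - \frac{4354}{3} \approx -1451.3$)
$\sqrt{J - 2370} = \sqrt{- \frac{4354}{3} - 2370} = \sqrt{- \frac{11464}{3}} = \frac{2 i \sqrt{8598}}{3}$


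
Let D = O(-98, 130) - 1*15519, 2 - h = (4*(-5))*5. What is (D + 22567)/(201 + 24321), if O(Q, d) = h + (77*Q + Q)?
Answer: -247/12261 ≈ -0.020145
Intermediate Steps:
h = 102 (h = 2 - 4*(-5)*5 = 2 - (-20)*5 = 2 - 1*(-100) = 2 + 100 = 102)
O(Q, d) = 102 + 78*Q (O(Q, d) = 102 + (77*Q + Q) = 102 + 78*Q)
D = -23061 (D = (102 + 78*(-98)) - 1*15519 = (102 - 7644) - 15519 = -7542 - 15519 = -23061)
(D + 22567)/(201 + 24321) = (-23061 + 22567)/(201 + 24321) = -494/24522 = -494*1/24522 = -247/12261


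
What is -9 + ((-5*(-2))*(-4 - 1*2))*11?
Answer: -669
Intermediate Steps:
-9 + ((-5*(-2))*(-4 - 1*2))*11 = -9 + (10*(-4 - 2))*11 = -9 + (10*(-6))*11 = -9 - 60*11 = -9 - 660 = -669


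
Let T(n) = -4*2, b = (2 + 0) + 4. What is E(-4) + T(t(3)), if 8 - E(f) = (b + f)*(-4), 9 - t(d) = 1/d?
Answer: 8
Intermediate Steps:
t(d) = 9 - 1/d
b = 6 (b = 2 + 4 = 6)
T(n) = -8
E(f) = 32 + 4*f (E(f) = 8 - (6 + f)*(-4) = 8 - (-24 - 4*f) = 8 + (24 + 4*f) = 32 + 4*f)
E(-4) + T(t(3)) = (32 + 4*(-4)) - 8 = (32 - 16) - 8 = 16 - 8 = 8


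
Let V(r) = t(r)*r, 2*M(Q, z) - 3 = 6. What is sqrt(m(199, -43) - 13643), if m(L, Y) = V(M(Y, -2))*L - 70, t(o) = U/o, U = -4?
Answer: I*sqrt(14509) ≈ 120.45*I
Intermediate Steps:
M(Q, z) = 9/2 (M(Q, z) = 3/2 + (1/2)*6 = 3/2 + 3 = 9/2)
t(o) = -4/o
V(r) = -4 (V(r) = (-4/r)*r = -4)
m(L, Y) = -70 - 4*L (m(L, Y) = -4*L - 70 = -70 - 4*L)
sqrt(m(199, -43) - 13643) = sqrt((-70 - 4*199) - 13643) = sqrt((-70 - 796) - 13643) = sqrt(-866 - 13643) = sqrt(-14509) = I*sqrt(14509)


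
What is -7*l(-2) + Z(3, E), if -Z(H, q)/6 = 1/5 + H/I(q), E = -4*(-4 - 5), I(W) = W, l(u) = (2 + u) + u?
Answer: 123/10 ≈ 12.300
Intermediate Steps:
l(u) = 2 + 2*u
E = 36 (E = -4*(-9) = 36)
Z(H, q) = -6/5 - 6*H/q (Z(H, q) = -6*(1/5 + H/q) = -6*(1*(⅕) + H/q) = -6*(⅕ + H/q) = -6/5 - 6*H/q)
-7*l(-2) + Z(3, E) = -7*(2 + 2*(-2)) + (-6/5 - 6*3/36) = -7*(2 - 4) + (-6/5 - 6*3*1/36) = -7*(-2) + (-6/5 - ½) = 14 - 17/10 = 123/10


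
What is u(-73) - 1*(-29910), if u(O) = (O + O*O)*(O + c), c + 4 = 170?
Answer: 518718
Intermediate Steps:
c = 166 (c = -4 + 170 = 166)
u(O) = (166 + O)*(O + O²) (u(O) = (O + O*O)*(O + 166) = (O + O²)*(166 + O) = (166 + O)*(O + O²))
u(-73) - 1*(-29910) = -73*(166 + (-73)² + 167*(-73)) - 1*(-29910) = -73*(166 + 5329 - 12191) + 29910 = -73*(-6696) + 29910 = 488808 + 29910 = 518718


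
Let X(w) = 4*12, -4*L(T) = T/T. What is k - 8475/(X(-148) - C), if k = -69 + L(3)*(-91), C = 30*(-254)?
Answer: -30260/639 ≈ -47.355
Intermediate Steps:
L(T) = -¼ (L(T) = -T/(4*T) = -¼*1 = -¼)
C = -7620
X(w) = 48
k = -185/4 (k = -69 - ¼*(-91) = -69 + 91/4 = -185/4 ≈ -46.250)
k - 8475/(X(-148) - C) = -185/4 - 8475/(48 - 1*(-7620)) = -185/4 - 8475/(48 + 7620) = -185/4 - 8475/7668 = -185/4 - 8475*1/7668 = -185/4 - 2825/2556 = -30260/639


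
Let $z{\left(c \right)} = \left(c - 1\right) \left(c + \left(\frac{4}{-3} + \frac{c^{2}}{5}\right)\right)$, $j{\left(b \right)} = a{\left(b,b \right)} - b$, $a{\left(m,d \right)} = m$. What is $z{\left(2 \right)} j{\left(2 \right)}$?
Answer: $0$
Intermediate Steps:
$j{\left(b \right)} = 0$ ($j{\left(b \right)} = b - b = 0$)
$z{\left(c \right)} = \left(-1 + c\right) \left(- \frac{4}{3} + c + \frac{c^{2}}{5}\right)$ ($z{\left(c \right)} = \left(-1 + c\right) \left(c + \left(4 \left(- \frac{1}{3}\right) + c^{2} \cdot \frac{1}{5}\right)\right) = \left(-1 + c\right) \left(c + \left(- \frac{4}{3} + \frac{c^{2}}{5}\right)\right) = \left(-1 + c\right) \left(- \frac{4}{3} + c + \frac{c^{2}}{5}\right)$)
$z{\left(2 \right)} j{\left(2 \right)} = \left(\frac{4}{3} - \frac{14}{3} + \frac{2^{3}}{5} + \frac{4 \cdot 2^{2}}{5}\right) 0 = \left(\frac{4}{3} - \frac{14}{3} + \frac{1}{5} \cdot 8 + \frac{4}{5} \cdot 4\right) 0 = \left(\frac{4}{3} - \frac{14}{3} + \frac{8}{5} + \frac{16}{5}\right) 0 = \frac{22}{15} \cdot 0 = 0$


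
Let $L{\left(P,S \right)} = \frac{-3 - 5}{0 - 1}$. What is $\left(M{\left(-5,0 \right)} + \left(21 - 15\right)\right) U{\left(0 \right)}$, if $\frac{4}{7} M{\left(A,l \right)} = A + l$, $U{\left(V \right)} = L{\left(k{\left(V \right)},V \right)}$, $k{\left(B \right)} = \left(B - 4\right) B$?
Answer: $-22$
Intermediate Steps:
$k{\left(B \right)} = B \left(-4 + B\right)$ ($k{\left(B \right)} = \left(-4 + B\right) B = B \left(-4 + B\right)$)
$L{\left(P,S \right)} = 8$ ($L{\left(P,S \right)} = \frac{-3 - 5}{-1} = \left(-8\right) \left(-1\right) = 8$)
$U{\left(V \right)} = 8$
$M{\left(A,l \right)} = \frac{7 A}{4} + \frac{7 l}{4}$ ($M{\left(A,l \right)} = \frac{7 \left(A + l\right)}{4} = \frac{7 A}{4} + \frac{7 l}{4}$)
$\left(M{\left(-5,0 \right)} + \left(21 - 15\right)\right) U{\left(0 \right)} = \left(\left(\frac{7}{4} \left(-5\right) + \frac{7}{4} \cdot 0\right) + \left(21 - 15\right)\right) 8 = \left(\left(- \frac{35}{4} + 0\right) + 6\right) 8 = \left(- \frac{35}{4} + 6\right) 8 = \left(- \frac{11}{4}\right) 8 = -22$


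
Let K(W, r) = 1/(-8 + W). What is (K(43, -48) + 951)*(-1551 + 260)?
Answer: -42972226/35 ≈ -1.2278e+6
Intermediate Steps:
(K(43, -48) + 951)*(-1551 + 260) = (1/(-8 + 43) + 951)*(-1551 + 260) = (1/35 + 951)*(-1291) = (33286/35)*(-1291) = -42972226/35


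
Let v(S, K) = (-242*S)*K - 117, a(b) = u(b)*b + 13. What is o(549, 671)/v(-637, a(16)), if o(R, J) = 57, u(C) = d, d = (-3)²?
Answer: 57/24202061 ≈ 2.3552e-6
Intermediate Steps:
d = 9
u(C) = 9
a(b) = 13 + 9*b (a(b) = 9*b + 13 = 13 + 9*b)
v(S, K) = -117 - 242*K*S (v(S, K) = -242*K*S - 117 = -117 - 242*K*S)
o(549, 671)/v(-637, a(16)) = 57/(-117 - 242*(13 + 9*16)*(-637)) = 57/(-117 - 242*(13 + 144)*(-637)) = 57/(-117 - 242*157*(-637)) = 57/(-117 + 24202178) = 57/24202061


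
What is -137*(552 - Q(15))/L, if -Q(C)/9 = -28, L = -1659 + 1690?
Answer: -41100/31 ≈ -1325.8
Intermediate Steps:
L = 31
Q(C) = 252 (Q(C) = -9*(-28) = 252)
-137*(552 - Q(15))/L = -137*(552 - 1*252)/31 = -137*(552 - 252)/31 = -41100/31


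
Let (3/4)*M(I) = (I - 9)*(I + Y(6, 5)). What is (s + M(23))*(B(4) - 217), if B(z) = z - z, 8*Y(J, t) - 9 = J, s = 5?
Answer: -305536/3 ≈ -1.0185e+5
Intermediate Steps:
Y(J, t) = 9/8 + J/8
B(z) = 0
M(I) = 4*(-9 + I)*(15/8 + I)/3 (M(I) = 4*((I - 9)*(I + (9/8 + (⅛)*6)))/3 = 4*((-9 + I)*(I + (9/8 + ¾)))/3 = 4*((-9 + I)*(I + 15/8))/3 = 4*((-9 + I)*(15/8 + I))/3 = 4*(-9 + I)*(15/8 + I)/3)
(s + M(23))*(B(4) - 217) = (5 + (-45/2 - 19/2*23 + (4/3)*23²))*(0 - 217) = (5 + (-45/2 - 437/2 + (4/3)*529))*(-217) = (5 + (-45/2 - 437/2 + 2116/3))*(-217) = (5 + 1393/3)*(-217) = (1408/3)*(-217) = -305536/3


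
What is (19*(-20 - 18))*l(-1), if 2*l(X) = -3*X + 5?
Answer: -2888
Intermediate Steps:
l(X) = 5/2 - 3*X/2 (l(X) = (-3*X + 5)/2 = (5 - 3*X)/2 = 5/2 - 3*X/2)
(19*(-20 - 18))*l(-1) = (19*(-20 - 18))*(5/2 - 3/2*(-1)) = (19*(-38))*(5/2 + 3/2) = -722*4 = -2888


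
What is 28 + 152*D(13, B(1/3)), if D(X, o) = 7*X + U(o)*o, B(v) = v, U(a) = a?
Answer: 124892/9 ≈ 13877.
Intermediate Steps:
D(X, o) = o² + 7*X (D(X, o) = 7*X + o*o = 7*X + o² = o² + 7*X)
28 + 152*D(13, B(1/3)) = 28 + 152*((1/3)² + 7*13) = 28 + 152*((⅓)² + 91) = 28 + 152*(⅑ + 91) = 28 + 152*(820/9) = 28 + 124640/9 = 124892/9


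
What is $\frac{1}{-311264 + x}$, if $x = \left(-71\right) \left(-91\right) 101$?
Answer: $\frac{1}{341297} \approx 2.93 \cdot 10^{-6}$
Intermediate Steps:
$x = 652561$ ($x = 6461 \cdot 101 = 652561$)
$\frac{1}{-311264 + x} = \frac{1}{-311264 + 652561} = \frac{1}{341297}$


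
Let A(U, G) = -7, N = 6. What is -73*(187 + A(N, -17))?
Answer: -13140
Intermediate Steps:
-73*(187 + A(N, -17)) = -73*(187 - 7) = -73*180 = -13140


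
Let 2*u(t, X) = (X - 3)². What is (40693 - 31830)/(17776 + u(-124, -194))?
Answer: 17726/74361 ≈ 0.23838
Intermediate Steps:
u(t, X) = (-3 + X)²/2 (u(t, X) = (X - 3)²/2 = (-3 + X)²/2)
(40693 - 31830)/(17776 + u(-124, -194)) = (40693 - 31830)/(17776 + (-3 - 194)²/2) = 8863/(17776 + (½)*(-197)²) = 8863/(17776 + (½)*38809) = 8863/(17776 + 38809/2) = 8863/(74361/2) = 8863*(2/74361) = 17726/74361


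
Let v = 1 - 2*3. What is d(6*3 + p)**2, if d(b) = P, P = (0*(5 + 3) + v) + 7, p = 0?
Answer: 4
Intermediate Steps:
v = -5 (v = 1 - 6 = -5)
P = 2 (P = (0*(5 + 3) - 5) + 7 = (0*8 - 5) + 7 = (0 - 5) + 7 = -5 + 7 = 2)
d(b) = 2
d(6*3 + p)**2 = 2**2 = 4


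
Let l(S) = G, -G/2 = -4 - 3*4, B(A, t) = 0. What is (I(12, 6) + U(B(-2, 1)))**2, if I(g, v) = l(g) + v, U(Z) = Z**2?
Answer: 1444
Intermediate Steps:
G = 32 (G = -2*(-4 - 3*4) = -2*(-4 - 12) = -2*(-16) = 32)
l(S) = 32
I(g, v) = 32 + v
(I(12, 6) + U(B(-2, 1)))**2 = ((32 + 6) + 0**2)**2 = (38 + 0)**2 = 38**2 = 1444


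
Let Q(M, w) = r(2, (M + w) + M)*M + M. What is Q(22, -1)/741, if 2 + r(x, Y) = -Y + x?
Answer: -308/247 ≈ -1.2470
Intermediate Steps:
r(x, Y) = -2 + x - Y (r(x, Y) = -2 + (-Y + x) = -2 + (x - Y) = -2 + x - Y)
Q(M, w) = M + M*(-w - 2*M) (Q(M, w) = (-2 + 2 - ((M + w) + M))*M + M = (-2 + 2 - (w + 2*M))*M + M = (-2 + 2 + (-w - 2*M))*M + M = (-w - 2*M)*M + M = M*(-w - 2*M) + M = M + M*(-w - 2*M))
Q(22, -1)/741 = (22*(1 - 1*(-1) - 2*22))/741 = (22*(1 + 1 - 44))*(1/741) = (22*(-42))*(1/741) = -924*1/741 = -308/247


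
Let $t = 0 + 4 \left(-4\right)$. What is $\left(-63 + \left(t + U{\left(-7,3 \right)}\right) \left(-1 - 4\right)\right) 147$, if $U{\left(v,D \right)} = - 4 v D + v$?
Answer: $-54096$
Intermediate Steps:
$t = -16$ ($t = 0 - 16 = -16$)
$U{\left(v,D \right)} = v - 4 D v$ ($U{\left(v,D \right)} = - 4 D v + v = v - 4 D v$)
$\left(-63 + \left(t + U{\left(-7,3 \right)}\right) \left(-1 - 4\right)\right) 147 = \left(-63 + \left(-16 - 7 \left(1 - 12\right)\right) \left(-1 - 4\right)\right) 147 = \left(-63 + \left(-16 - 7 \left(1 - 12\right)\right) \left(-5\right)\right) 147 = \left(-63 + \left(-16 - -77\right) \left(-5\right)\right) 147 = \left(-63 + \left(-16 + 77\right) \left(-5\right)\right) 147 = \left(-63 + 61 \left(-5\right)\right) 147 = \left(-63 - 305\right) 147 = \left(-368\right) 147 = -54096$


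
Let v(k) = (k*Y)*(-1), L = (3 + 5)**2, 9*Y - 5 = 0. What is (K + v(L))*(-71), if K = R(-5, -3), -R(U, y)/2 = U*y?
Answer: 41890/9 ≈ 4654.4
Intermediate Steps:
Y = 5/9 (Y = 5/9 + (1/9)*0 = 5/9 + 0 = 5/9 ≈ 0.55556)
L = 64 (L = 8**2 = 64)
R(U, y) = -2*U*y
K = -30 (K = -2*(-5)*(-3) = -30)
v(k) = -5*k/9 (v(k) = (k*(5/9))*(-1) = (5*k/9)*(-1) = -5*k/9)
(K + v(L))*(-71) = (-30 - 5/9*64)*(-71) = (-30 - 320/9)*(-71) = -590/9*(-71) = 41890/9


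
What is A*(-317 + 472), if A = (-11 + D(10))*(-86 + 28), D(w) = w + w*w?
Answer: -890010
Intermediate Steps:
D(w) = w + w²
A = -5742 (A = (-11 + 10*(1 + 10))*(-86 + 28) = (-11 + 10*11)*(-58) = (-11 + 110)*(-58) = 99*(-58) = -5742)
A*(-317 + 472) = -5742*(-317 + 472) = -5742*155 = -890010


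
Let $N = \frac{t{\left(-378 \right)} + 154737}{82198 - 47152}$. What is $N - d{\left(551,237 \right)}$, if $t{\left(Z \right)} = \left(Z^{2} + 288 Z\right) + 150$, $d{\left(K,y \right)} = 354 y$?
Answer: $- \frac{980033467}{11682} \approx -83893.0$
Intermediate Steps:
$t{\left(Z \right)} = 150 + Z^{2} + 288 Z$
$N = \frac{62969}{11682}$ ($N = \frac{\left(150 + \left(-378\right)^{2} + 288 \left(-378\right)\right) + 154737}{82198 - 47152} = \frac{\left(150 + 142884 - 108864\right) + 154737}{35046} = \left(34170 + 154737\right) \frac{1}{35046} = 188907 \cdot \frac{1}{35046} = \frac{62969}{11682} \approx 5.3903$)
$N - d{\left(551,237 \right)} = \frac{62969}{11682} - 354 \cdot 237 = \frac{62969}{11682} - 83898 = - \frac{980033467}{11682}$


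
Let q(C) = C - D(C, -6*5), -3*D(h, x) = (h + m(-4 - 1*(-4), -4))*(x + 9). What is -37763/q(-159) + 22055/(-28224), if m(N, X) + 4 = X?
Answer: -544049231/14253120 ≈ -38.171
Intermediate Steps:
m(N, X) = -4 + X
D(h, x) = -(-8 + h)*(9 + x)/3 (D(h, x) = -(h + (-4 - 4))*(x + 9)/3 = -(h - 8)*(9 + x)/3 = -(-8 + h)*(9 + x)/3)
q(C) = 56 - 6*C (q(C) = C - (24 - 3*C + 8*(-6*5)/3 - C*(-6*5)/3) = C - (24 - 3*C + (8/3)*(-30) - ⅓*C*(-30)) = C - (24 - 3*C - 80 + 10*C) = C - (-56 + 7*C) = C + (56 - 7*C) = 56 - 6*C)
-37763/q(-159) + 22055/(-28224) = -37763/(56 - 6*(-159)) + 22055/(-28224) = -37763/(56 + 954) + 22055*(-1/28224) = -37763/1010 - 22055/28224 = -544049231/14253120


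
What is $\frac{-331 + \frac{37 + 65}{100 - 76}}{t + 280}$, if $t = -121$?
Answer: $- \frac{1307}{636} \approx -2.055$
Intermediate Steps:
$\frac{-331 + \frac{37 + 65}{100 - 76}}{t + 280} = \frac{-331 + \frac{37 + 65}{100 - 76}}{-121 + 280} = \frac{-331 + \frac{102}{24}}{159} = \left(-331 + 102 \cdot \frac{1}{24}\right) \frac{1}{159} = \left(-331 + \frac{17}{4}\right) \frac{1}{159} = \left(- \frac{1307}{4}\right) \frac{1}{159} = - \frac{1307}{636}$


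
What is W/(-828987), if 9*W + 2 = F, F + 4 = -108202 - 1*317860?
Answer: 426068/7460883 ≈ 0.057107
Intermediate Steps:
F = -426066 (F = -4 + (-108202 - 1*317860) = -4 + (-108202 - 317860) = -4 - 426062 = -426066)
W = -426068/9 (W = -2/9 + (⅑)*(-426066) = -2/9 - 142022/3 = -426068/9 ≈ -47341.)
W/(-828987) = -426068/9/(-828987) = -426068/9*(-1/828987) = 426068/7460883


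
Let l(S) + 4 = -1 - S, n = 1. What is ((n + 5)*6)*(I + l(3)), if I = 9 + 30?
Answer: 1116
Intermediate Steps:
I = 39
l(S) = -5 - S (l(S) = -4 + (-1 - S) = -5 - S)
((n + 5)*6)*(I + l(3)) = ((1 + 5)*6)*(39 + (-5 - 1*3)) = (6*6)*(39 + (-5 - 3)) = 36*(39 - 8) = 36*31 = 1116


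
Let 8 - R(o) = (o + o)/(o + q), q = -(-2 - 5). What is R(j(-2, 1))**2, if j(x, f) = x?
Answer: 1936/25 ≈ 77.440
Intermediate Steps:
q = 7 (q = -1*(-7) = 7)
R(o) = 8 - 2*o/(7 + o) (R(o) = 8 - (o + o)/(o + 7) = 8 - 2*o/(7 + o))
R(j(-2, 1))**2 = (2*(28 + 3*(-2))/(7 - 2))**2 = (2*(28 - 6)/5)**2 = (2*(1/5)*22)**2 = (44/5)**2 = 1936/25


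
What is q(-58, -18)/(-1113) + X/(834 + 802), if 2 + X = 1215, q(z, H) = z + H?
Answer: 1474405/1820868 ≈ 0.80973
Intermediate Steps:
q(z, H) = H + z
X = 1213 (X = -2 + 1215 = 1213)
q(-58, -18)/(-1113) + X/(834 + 802) = (-18 - 58)/(-1113) + 1213/(834 + 802) = -76*(-1/1113) + 1213/1636 = 76/1113 + 1213*(1/1636) = 76/1113 + 1213/1636 = 1474405/1820868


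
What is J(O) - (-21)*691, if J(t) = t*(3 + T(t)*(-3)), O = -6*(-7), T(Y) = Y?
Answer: 9345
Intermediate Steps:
O = 42
J(t) = t*(3 - 3*t) (J(t) = t*(3 + t*(-3)) = t*(3 - 3*t))
J(O) - (-21)*691 = 3*42*(1 - 1*42) - (-21)*691 = 3*42*(1 - 42) - 1*(-14511) = 3*42*(-41) + 14511 = -5166 + 14511 = 9345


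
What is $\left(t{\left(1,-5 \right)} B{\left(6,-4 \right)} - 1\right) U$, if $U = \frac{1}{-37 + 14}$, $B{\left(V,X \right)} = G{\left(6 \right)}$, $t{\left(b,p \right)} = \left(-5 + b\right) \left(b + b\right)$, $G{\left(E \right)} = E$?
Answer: $\frac{49}{23} \approx 2.1304$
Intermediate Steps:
$t{\left(b,p \right)} = 2 b \left(-5 + b\right)$ ($t{\left(b,p \right)} = \left(-5 + b\right) 2 b = 2 b \left(-5 + b\right)$)
$B{\left(V,X \right)} = 6$
$U = - \frac{1}{23}$ ($U = \frac{1}{-23} = - \frac{1}{23} \approx -0.043478$)
$\left(t{\left(1,-5 \right)} B{\left(6,-4 \right)} - 1\right) U = \left(2 \cdot 1 \left(-5 + 1\right) 6 - 1\right) \left(- \frac{1}{23}\right) = \left(2 \cdot 1 \left(-4\right) 6 - 1\right) \left(- \frac{1}{23}\right) = \left(\left(-8\right) 6 - 1\right) \left(- \frac{1}{23}\right) = \left(-48 - 1\right) \left(- \frac{1}{23}\right) = \left(-49\right) \left(- \frac{1}{23}\right) = \frac{49}{23}$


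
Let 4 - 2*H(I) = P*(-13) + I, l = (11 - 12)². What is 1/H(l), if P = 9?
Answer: 1/60 ≈ 0.016667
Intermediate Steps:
l = 1 (l = (-1)² = 1)
H(I) = 121/2 - I/2 (H(I) = 2 - (9*(-13) + I)/2 = 2 - (-117 + I)/2 = 2 + (117/2 - I/2) = 121/2 - I/2)
1/H(l) = 1/(121/2 - ½*1) = 1/(121/2 - ½) = 1/60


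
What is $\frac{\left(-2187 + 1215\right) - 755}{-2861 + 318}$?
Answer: $\frac{1727}{2543} \approx 0.67912$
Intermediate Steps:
$\frac{\left(-2187 + 1215\right) - 755}{-2861 + 318} = \frac{-972 - 755}{-2543} = \left(-1727\right) \left(- \frac{1}{2543}\right) = \frac{1727}{2543}$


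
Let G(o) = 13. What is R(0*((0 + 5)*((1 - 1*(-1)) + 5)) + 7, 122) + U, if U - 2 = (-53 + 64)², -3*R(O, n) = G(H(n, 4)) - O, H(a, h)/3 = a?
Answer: 121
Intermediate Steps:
H(a, h) = 3*a
R(O, n) = -13/3 + O/3 (R(O, n) = -(13 - O)/3 = -13/3 + O/3)
U = 123 (U = 2 + (-53 + 64)² = 2 + 11² = 2 + 121 = 123)
R(0*((0 + 5)*((1 - 1*(-1)) + 5)) + 7, 122) + U = (-13/3 + (0*((0 + 5)*((1 - 1*(-1)) + 5)) + 7)/3) + 123 = (-13/3 + (0*(5*((1 + 1) + 5)) + 7)/3) + 123 = (-13/3 + (0*(5*(2 + 5)) + 7)/3) + 123 = (-13/3 + (0*(5*7) + 7)/3) + 123 = (-13/3 + (0*35 + 7)/3) + 123 = (-13/3 + (0 + 7)/3) + 123 = (-13/3 + (⅓)*7) + 123 = (-13/3 + 7/3) + 123 = -2 + 123 = 121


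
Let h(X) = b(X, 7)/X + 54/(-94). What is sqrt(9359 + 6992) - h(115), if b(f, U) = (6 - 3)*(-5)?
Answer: 762/1081 + sqrt(16351) ≈ 128.58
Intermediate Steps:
b(f, U) = -15 (b(f, U) = 3*(-5) = -15)
h(X) = -27/47 - 15/X (h(X) = -15/X + 54/(-94) = -15/X + 54*(-1/94) = -15/X - 27/47 = -27/47 - 15/X)
sqrt(9359 + 6992) - h(115) = sqrt(9359 + 6992) - (-27/47 - 15/115) = sqrt(16351) - (-27/47 - 15*1/115) = sqrt(16351) - (-27/47 - 3/23) = sqrt(16351) - 1*(-762/1081) = sqrt(16351) + 762/1081 = 762/1081 + sqrt(16351)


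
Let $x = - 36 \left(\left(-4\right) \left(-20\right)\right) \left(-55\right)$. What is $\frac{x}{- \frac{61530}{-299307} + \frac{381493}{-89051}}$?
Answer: $- \frac{156367714254400}{4026082123} \approx -38839.0$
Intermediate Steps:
$x = 158400$ ($x = \left(-36\right) 80 \left(-55\right) = \left(-2880\right) \left(-55\right) = 158400$)
$\frac{x}{- \frac{61530}{-299307} + \frac{381493}{-89051}} = \frac{158400}{- \frac{61530}{-299307} + \frac{381493}{-89051}} = \frac{158400}{\left(-61530\right) \left(- \frac{1}{299307}\right) + 381493 \left(- \frac{1}{89051}\right)} = \frac{158400}{\frac{20510}{99769} - \frac{381493}{89051}} = \frac{158400}{- \frac{36234739107}{8884529219}} = 158400 \left(- \frac{8884529219}{36234739107}\right) = - \frac{156367714254400}{4026082123}$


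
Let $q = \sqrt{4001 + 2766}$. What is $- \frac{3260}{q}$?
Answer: $- \frac{3260 \sqrt{6767}}{6767} \approx -39.63$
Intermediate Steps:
$q = \sqrt{6767} \approx 82.262$
$- \frac{3260}{q} = - \frac{3260}{\sqrt{6767}} = - 3260 \frac{\sqrt{6767}}{6767} = - \frac{3260 \sqrt{6767}}{6767}$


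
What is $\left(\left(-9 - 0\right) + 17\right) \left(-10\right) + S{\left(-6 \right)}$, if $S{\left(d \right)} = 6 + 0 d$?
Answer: $-74$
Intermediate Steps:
$S{\left(d \right)} = 6$ ($S{\left(d \right)} = 6 + 0 = 6$)
$\left(\left(-9 - 0\right) + 17\right) \left(-10\right) + S{\left(-6 \right)} = \left(\left(-9 - 0\right) + 17\right) \left(-10\right) + 6 = \left(\left(-9 + 0\right) + 17\right) \left(-10\right) + 6 = \left(-9 + 17\right) \left(-10\right) + 6 = 8 \left(-10\right) + 6 = -80 + 6 = -74$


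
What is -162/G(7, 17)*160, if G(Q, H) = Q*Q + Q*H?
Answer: -1080/7 ≈ -154.29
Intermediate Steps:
G(Q, H) = Q² + H*Q
-162/G(7, 17)*160 = -162*1/(7*(17 + 7))*160 = -162/(7*24)*160 = -162/168*160 = -162*1/168*160 = -27/28*160 = -1080/7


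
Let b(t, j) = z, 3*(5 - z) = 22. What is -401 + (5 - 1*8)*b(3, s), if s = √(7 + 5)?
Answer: -394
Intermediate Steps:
z = -7/3 (z = 5 - ⅓*22 = 5 - 22/3 = -7/3 ≈ -2.3333)
s = 2*√3 (s = √12 = 2*√3 ≈ 3.4641)
b(t, j) = -7/3
-401 + (5 - 1*8)*b(3, s) = -401 + (5 - 1*8)*(-7/3) = -401 + (5 - 8)*(-7/3) = -401 - 3*(-7/3) = -401 + 7 = -394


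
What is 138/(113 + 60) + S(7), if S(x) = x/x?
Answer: 311/173 ≈ 1.7977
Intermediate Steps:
S(x) = 1
138/(113 + 60) + S(7) = 138/(113 + 60) + 1 = 138/173 + 1 = 311/173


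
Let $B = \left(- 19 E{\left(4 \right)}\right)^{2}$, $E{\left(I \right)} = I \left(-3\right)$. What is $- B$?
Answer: $-51984$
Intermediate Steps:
$E{\left(I \right)} = - 3 I$
$B = 51984$ ($B = \left(- 19 \left(\left(-3\right) 4\right)\right)^{2} = \left(\left(-19\right) \left(-12\right)\right)^{2} = 228^{2} = 51984$)
$- B = \left(-1\right) 51984 = -51984$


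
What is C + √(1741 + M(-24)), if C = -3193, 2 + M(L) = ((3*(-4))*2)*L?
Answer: -3193 + √2315 ≈ -3144.9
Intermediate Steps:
M(L) = -2 - 24*L (M(L) = -2 + ((3*(-4))*2)*L = -2 + (-12*2)*L = -2 - 24*L)
C + √(1741 + M(-24)) = -3193 + √(1741 + (-2 - 24*(-24))) = -3193 + √(1741 + (-2 + 576)) = -3193 + √(1741 + 574) = -3193 + √2315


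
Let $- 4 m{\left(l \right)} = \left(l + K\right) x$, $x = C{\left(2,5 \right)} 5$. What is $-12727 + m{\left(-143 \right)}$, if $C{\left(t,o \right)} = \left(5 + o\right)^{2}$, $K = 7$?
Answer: $4273$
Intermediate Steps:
$x = 500$ ($x = \left(5 + 5\right)^{2} \cdot 5 = 10^{2} \cdot 5 = 100 \cdot 5 = 500$)
$m{\left(l \right)} = -875 - 125 l$ ($m{\left(l \right)} = - \frac{\left(l + 7\right) 500}{4} = - \frac{\left(7 + l\right) 500}{4} = - \frac{3500 + 500 l}{4} = -875 - 125 l$)
$-12727 + m{\left(-143 \right)} = -12727 - -17000 = -12727 + \left(-875 + 17875\right) = -12727 + 17000 = 4273$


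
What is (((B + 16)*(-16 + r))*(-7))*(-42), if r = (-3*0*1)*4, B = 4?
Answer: -94080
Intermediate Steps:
r = 0 (r = (0*1)*4 = 0*4 = 0)
(((B + 16)*(-16 + r))*(-7))*(-42) = (((4 + 16)*(-16 + 0))*(-7))*(-42) = ((20*(-16))*(-7))*(-42) = -320*(-7)*(-42) = 2240*(-42) = -94080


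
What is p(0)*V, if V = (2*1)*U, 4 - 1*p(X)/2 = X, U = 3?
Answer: 48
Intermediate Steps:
p(X) = 8 - 2*X
V = 6 (V = (2*1)*3 = 2*3 = 6)
p(0)*V = (8 - 2*0)*6 = (8 + 0)*6 = 8*6 = 48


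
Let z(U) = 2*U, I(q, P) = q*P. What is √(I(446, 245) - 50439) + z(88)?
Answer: 176 + √58831 ≈ 418.55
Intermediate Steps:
I(q, P) = P*q
√(I(446, 245) - 50439) + z(88) = √(245*446 - 50439) + 2*88 = √(109270 - 50439) + 176 = √58831 + 176 = 176 + √58831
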